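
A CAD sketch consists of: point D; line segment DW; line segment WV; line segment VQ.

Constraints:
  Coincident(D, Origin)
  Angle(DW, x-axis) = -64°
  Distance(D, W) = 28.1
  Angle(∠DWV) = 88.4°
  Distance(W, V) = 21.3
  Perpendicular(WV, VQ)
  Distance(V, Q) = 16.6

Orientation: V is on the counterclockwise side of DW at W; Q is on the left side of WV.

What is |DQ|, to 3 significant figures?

23.5

D is at the origin; DW runs at -64.0° with length 28.1, so W = 28.1·(cos -64.0°, sin -64.0°) = (12.3, -25.3). ∠DWV = 88.4°, so WV runs at -64.0° + (180° − 88.4°) = 27.6° from the x-axis; with |WV| = 21.3, V = W + 21.3·(cos 27.6°, sin 27.6°) = (31.2, -15.4). The perpendicularity gives VQ at right angles to WV; with |VQ| = 16.6 on the left of WV, Q = V + 16.6·(-0.463, 0.886) = (23.5, -0.677). Then |DQ| = |Q − D| = 23.5.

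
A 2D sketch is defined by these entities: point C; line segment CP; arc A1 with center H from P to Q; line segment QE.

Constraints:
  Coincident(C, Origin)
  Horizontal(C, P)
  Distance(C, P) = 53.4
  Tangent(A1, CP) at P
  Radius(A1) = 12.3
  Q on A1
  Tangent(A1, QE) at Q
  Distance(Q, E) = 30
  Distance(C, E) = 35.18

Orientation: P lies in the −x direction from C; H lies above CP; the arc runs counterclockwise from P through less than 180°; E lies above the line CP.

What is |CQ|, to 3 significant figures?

44.6

Checks: |HQ| = 12.30 ✓; ∠(HQ, QE) = 90.00° ✓; |QE| = 30.00 ✓; |CE| = 35.18 ✓.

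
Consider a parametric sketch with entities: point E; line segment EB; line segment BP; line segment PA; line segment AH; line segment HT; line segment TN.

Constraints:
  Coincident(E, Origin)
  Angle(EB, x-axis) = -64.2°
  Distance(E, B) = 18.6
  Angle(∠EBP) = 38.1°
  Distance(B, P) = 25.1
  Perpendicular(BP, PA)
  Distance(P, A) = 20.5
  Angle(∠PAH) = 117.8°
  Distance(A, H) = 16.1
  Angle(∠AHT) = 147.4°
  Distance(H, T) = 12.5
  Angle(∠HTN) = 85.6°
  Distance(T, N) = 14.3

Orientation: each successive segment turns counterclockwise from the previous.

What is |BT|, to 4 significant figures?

27.01

E is at the origin; EB runs at -64.2° with length 18.6, so B = (8.095, -16.75). ∠EBP = 38.1° gives BP at 77.70° from the x-axis; with |BP| = 25.1, P = (13.44, 7.778). BP is perpendicular to PA, so PA runs at 167.7°; with |PA| = 20.5, A = (-6.587, 12.15). ∠PAH = 117.8° gives AH at -130.1° from the x-axis; with |AH| = 16.1, H = (-16.96, -0.1702). ∠AHT = 147.4° gives HT at -97.50° from the x-axis; with |HT| = 12.5, T = (-18.59, -12.56). Then |BT| = |T − B| = 27.01.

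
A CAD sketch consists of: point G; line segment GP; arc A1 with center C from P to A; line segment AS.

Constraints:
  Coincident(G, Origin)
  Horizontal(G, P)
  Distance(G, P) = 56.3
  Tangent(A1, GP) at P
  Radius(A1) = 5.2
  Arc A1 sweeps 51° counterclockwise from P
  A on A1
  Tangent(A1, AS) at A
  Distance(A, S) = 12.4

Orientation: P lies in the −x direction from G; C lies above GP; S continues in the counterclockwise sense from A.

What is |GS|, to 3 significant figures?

45.9

G is at the origin; GP is horizontal with |GP| = 56.3 and P on the −x side, so P = (-56.3, 0.00). The tangent condition forces CP to be normal to GP, so C = P + (0, 5.2) = (-56.3, 5.20). On A1, P sits at bearing -90° from C; a 51° counterclockwise sweep puts A at bearing -39°, so A = C + 5.2·(cos -39°, sin -39°) = (-52.3, 1.93). A1 meets AS tangentially, so CA is at right angles to AS, so AS runs along (−sin -39°, cos -39°); with |AS| = 12.4, S = (-44.5, 11.6). Then |GS| = |S − G| = 45.9.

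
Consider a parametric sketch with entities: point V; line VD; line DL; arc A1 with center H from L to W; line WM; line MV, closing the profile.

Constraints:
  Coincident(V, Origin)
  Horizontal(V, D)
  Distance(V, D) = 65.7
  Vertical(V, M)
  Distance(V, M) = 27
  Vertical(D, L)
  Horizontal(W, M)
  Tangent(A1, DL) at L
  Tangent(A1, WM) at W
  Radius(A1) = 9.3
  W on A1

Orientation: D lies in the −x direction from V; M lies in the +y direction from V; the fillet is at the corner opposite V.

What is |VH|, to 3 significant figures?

59.1

V and M share the same x with |VM| = 27.0 and M on the +y side, so M = (0.00, 27.0). The virtual corner opposite V is at (-65.7, 27.0). The tangent condition forces HL to be normal to DL and the tangent condition forces HW to be normal to WM, with radius 9.3, so the center H sits 9.3 in from both sides at H = (-56.4, 17.7). Then |VH| = |H − V| = 59.1.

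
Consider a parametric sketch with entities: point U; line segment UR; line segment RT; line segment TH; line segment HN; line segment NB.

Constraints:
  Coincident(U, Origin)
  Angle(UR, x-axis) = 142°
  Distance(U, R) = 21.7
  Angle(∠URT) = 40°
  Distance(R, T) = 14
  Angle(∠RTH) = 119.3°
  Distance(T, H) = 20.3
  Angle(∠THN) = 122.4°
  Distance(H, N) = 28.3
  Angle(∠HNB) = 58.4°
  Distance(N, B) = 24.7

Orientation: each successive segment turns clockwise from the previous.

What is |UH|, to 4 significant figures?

8.219

∠URT = 40.0° gives RT at 2.000° from the x-axis; with |RT| = 14.0, T = (-3.108, 13.85). ∠RTH = 119.3° gives TH at -58.70° from the x-axis; with |TH| = 20.3, H = (7.438, -3.497). Then |UH| = |H − U| = 8.219.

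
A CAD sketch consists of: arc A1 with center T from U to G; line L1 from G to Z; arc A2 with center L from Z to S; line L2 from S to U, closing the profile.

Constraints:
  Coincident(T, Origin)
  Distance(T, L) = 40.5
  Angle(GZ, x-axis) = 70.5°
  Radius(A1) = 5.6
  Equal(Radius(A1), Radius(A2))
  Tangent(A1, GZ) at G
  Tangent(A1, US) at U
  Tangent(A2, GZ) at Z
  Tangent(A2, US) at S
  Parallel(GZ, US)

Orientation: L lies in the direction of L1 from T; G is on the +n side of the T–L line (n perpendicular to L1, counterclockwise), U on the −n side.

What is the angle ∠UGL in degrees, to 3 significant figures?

82.1°

The slot axis is L1's direction at 70.5°, so u = (cos 70.5°, sin 70.5°) = (0.334, 0.943) and n = (−sin 70.5°, cos 70.5°) = (-0.943, 0.334). T is at the origin and L lies 40.5 along u from T, so L = 40.5·u = (13.5, 38.2). Tangency of A1 to both parallel lines with radius 5.6 puts G and U at T ± 5.6·n: G = (-5.28, 1.87), U = (5.28, -1.87). Then cos ∠UGL = GU·GL / (|GU||GL|), giving 82.1°.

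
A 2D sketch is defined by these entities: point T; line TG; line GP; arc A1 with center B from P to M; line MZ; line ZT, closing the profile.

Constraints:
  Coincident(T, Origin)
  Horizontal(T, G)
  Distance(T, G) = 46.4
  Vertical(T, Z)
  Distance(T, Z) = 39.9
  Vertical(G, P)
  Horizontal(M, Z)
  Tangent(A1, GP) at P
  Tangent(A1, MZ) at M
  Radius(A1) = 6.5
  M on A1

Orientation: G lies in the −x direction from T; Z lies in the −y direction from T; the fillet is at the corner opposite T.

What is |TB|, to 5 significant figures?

52.034

T is at the origin; T and G share the same y with |TG| = 46.4 and G on the −x side, so G = (-46.400, 0.0000). TZ is vertical with |TZ| = 39.9 and Z on the −y side, so Z = (0.0000, -39.900). The virtual corner opposite T is at (-46.400, -39.900). Tangency of A1 to GP means the radius BP is perpendicular to GP and tangency of A1 to MZ means the radius BM is perpendicular to MZ, with radius 6.5, so the center B sits 6.5 in from both sides at B = (-39.900, -33.400). Then |TB| = |B − T| = 52.034.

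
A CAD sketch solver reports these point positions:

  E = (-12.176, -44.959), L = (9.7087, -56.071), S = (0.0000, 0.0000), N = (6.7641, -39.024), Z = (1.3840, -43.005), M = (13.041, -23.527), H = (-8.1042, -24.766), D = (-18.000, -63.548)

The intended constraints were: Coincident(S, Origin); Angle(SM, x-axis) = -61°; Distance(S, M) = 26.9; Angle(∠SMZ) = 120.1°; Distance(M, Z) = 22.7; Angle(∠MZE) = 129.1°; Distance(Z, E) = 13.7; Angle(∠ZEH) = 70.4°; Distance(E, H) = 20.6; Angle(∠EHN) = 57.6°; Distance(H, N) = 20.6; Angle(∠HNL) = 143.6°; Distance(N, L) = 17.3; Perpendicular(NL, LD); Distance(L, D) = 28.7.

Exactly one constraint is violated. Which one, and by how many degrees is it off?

Perpendicular(NL, LD) — off by 5.30°.

S = (0.00, 0.00) ✓; SM at -61.00° ✓; |SM| = 26.90 ✓; ∠SMZ = 120.1° ✓; |MZ| = 22.70 ✓; ∠MZE = 129.1° ✓; |ZE| = 13.70 ✓; ∠ZEH = 70.40° ✓; |EH| = 20.60 ✓; ∠EHN = 57.60° ✓; |HN| = 20.60 ✓; ∠HNL = 143.6° ✓; |NL| = 17.30 ✓; ∠(NL, LD) = 84.70° ✗; |LD| = 28.70 ✓.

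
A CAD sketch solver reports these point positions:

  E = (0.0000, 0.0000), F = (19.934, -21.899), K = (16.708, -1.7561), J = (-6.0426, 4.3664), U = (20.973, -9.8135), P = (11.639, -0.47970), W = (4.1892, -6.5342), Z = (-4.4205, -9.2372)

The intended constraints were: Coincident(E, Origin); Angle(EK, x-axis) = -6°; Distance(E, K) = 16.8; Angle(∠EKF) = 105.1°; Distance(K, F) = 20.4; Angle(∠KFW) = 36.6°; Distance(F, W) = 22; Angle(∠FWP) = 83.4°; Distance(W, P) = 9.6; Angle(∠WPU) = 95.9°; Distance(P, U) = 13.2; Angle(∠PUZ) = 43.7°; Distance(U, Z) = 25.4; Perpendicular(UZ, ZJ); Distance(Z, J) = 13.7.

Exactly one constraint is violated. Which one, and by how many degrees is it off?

Perpendicular(UZ, ZJ) — off by 8.10°.

E = (0.00, 0.00) ✓; EK at -6.000° ✓; |EK| = 16.80 ✓; ∠EKF = 105.1° ✓; |KF| = 20.40 ✓; ∠KFW = 36.60° ✓; |FW| = 22.00 ✓; ∠FWP = 83.40° ✓; |WP| = 9.600 ✓; ∠WPU = 95.90° ✓; |PU| = 13.20 ✓; ∠PUZ = 43.70° ✓; |UZ| = 25.40 ✓; ∠(UZ, ZJ) = 81.90° ✗; |ZJ| = 13.70 ✓.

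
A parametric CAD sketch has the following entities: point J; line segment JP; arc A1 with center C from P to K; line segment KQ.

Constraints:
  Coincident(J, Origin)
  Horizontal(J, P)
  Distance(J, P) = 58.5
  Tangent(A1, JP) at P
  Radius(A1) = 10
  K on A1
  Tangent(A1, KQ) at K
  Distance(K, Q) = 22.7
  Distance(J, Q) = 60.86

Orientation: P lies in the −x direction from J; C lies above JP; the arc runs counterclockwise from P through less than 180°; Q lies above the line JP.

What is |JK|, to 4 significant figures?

49.77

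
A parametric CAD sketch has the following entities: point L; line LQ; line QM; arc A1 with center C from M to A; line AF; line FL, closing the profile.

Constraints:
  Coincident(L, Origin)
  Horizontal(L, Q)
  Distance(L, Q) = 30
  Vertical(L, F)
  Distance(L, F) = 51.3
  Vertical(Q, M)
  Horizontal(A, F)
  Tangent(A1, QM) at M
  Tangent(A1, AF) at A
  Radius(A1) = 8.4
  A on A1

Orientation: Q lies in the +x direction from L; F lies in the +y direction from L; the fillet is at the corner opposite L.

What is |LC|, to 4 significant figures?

48.03

L is at the origin; LQ is horizontal with |LQ| = 30.0 and Q on the +x side, so Q = (30.00, 0.000). LF is vertical with |LF| = 51.3 and F on the +y side, so F = (0.000, 51.30). The virtual corner opposite L is at (30.00, 51.30). A1 meets QM tangentially, so CM is at right angles to QM and the tangent condition forces CA to be normal to AF, with radius 8.4, so the center C sits 8.4 in from both sides at C = (21.60, 42.90). Then |LC| = |C − L| = 48.03.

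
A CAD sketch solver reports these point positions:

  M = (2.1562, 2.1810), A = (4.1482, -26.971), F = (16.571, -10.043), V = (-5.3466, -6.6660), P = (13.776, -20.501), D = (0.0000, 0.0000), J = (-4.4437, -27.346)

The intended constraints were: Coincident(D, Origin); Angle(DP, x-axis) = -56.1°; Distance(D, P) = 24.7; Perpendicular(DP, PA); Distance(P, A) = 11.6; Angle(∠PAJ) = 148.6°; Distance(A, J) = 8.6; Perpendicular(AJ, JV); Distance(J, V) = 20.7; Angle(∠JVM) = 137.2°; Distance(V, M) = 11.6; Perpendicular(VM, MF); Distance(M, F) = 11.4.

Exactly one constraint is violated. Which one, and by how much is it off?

Distance(M, F) = 11.4 — off by 7.50.

D = (0.00, 0.00) ✓; DP at -56.10° ✓; |DP| = 24.70 ✓; ∠(DP, PA) = 90.00° ✓; |PA| = 11.60 ✓; ∠PAJ = 148.6° ✓; |AJ| = 8.600 ✓; ∠(AJ, JV) = 90.00° ✓; |JV| = 20.70 ✓; ∠JVM = 137.2° ✓; |VM| = 11.60 ✓; ∠(VM, MF) = 90.00° ✓; |MF| = 18.90 ✗.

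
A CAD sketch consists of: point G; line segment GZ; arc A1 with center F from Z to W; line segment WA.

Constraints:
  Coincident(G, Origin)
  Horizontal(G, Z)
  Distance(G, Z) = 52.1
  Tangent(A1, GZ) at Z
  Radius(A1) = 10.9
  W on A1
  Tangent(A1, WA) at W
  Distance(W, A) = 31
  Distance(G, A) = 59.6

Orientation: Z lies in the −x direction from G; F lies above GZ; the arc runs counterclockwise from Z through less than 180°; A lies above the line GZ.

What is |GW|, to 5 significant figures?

42.702

Checks: ∠(FZ, ZG) = 90.00° ✓; |FZ| = 10.90 ✓; |FW| = 10.90 ✓; ∠(FW, WA) = 90.00° ✓; |WA| = 31.00 ✓; |GA| = 59.60 ✓.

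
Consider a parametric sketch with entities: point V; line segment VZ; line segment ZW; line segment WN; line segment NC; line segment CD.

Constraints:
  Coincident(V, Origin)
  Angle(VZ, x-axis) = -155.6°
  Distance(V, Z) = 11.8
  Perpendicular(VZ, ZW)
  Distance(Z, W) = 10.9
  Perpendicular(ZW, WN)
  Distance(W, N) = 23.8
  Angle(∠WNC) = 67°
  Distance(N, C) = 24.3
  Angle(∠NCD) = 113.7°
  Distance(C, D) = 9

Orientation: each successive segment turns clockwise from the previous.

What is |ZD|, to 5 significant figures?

12.736

∠WNC = 67.0° gives NC at -88.600° from the x-axis; with |NC| = 24.3, C = (7.0191, -9.4090). ∠NCD = 113.7° gives CD at -154.90° from the x-axis; with |CD| = 9.0, D = (-1.1311, -13.227). Then |ZD| = |D − Z| = 12.736.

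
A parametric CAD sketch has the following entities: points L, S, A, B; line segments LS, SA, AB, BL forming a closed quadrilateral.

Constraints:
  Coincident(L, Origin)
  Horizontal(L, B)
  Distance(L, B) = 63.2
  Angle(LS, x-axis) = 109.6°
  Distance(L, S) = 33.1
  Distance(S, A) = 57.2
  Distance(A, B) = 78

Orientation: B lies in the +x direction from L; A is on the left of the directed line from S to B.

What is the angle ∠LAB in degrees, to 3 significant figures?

48.2°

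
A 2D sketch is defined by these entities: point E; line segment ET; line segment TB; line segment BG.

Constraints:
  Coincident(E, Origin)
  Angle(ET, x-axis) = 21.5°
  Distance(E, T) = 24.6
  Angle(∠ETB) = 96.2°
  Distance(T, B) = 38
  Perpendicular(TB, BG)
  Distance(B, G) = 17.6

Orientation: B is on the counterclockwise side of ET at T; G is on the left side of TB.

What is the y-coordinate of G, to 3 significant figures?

41.0

∠ETB = 96.2°, so TB runs at 21.5° + (180° − 96.2°) = 105° from the x-axis; with |TB| = 38.0, B = T + 38.0·(cos 105°, sin 105°) = (12.9, 45.7). TB is perpendicular to BG; with |BG| = 17.6 on the left of TB, G = B + 17.6·(-0.965, -0.264) = (-4.12, 41.0). So G.y = 41.0.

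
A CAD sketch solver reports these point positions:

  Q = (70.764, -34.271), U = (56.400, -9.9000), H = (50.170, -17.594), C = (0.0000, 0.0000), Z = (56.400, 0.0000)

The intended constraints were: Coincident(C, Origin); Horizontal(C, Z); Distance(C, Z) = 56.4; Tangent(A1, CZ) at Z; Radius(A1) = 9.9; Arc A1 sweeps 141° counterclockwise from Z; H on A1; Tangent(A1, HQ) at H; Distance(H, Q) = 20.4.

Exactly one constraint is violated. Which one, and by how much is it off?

Distance(H, Q) = 20.4 — off by 6.10.

C = (0.00, 0.00) ✓; C.y = 0.00, Z.y = 0.00 ✓; |CZ| = 56.40 ✓; ∠(UZ, ZC) = 90.00° ✓; |UZ| = 9.900 ✓; bearing(U→H) − bearing(U→Z) = 141.0° ✓; |UH| = 9.900 ✓; ∠(UH, HQ) = 90.00° ✓; |HQ| = 26.50 ✗.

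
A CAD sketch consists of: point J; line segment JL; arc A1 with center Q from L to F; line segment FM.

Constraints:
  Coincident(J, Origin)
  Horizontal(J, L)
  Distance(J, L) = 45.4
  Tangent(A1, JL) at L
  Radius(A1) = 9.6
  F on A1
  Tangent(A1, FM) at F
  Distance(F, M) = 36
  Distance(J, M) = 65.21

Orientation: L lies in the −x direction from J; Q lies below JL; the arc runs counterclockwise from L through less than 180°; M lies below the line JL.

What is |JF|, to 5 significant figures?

55.992

Checks: |QF| = 9.600 ✓; ∠(QF, FM) = 90.00° ✓; |FM| = 36.00 ✓; |JM| = 65.21 ✓.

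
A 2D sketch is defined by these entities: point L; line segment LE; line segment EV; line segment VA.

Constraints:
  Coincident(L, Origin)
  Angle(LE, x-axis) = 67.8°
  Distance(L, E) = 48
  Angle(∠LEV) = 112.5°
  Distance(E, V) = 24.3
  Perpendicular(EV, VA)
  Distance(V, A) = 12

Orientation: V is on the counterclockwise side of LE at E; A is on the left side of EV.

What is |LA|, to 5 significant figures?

53.543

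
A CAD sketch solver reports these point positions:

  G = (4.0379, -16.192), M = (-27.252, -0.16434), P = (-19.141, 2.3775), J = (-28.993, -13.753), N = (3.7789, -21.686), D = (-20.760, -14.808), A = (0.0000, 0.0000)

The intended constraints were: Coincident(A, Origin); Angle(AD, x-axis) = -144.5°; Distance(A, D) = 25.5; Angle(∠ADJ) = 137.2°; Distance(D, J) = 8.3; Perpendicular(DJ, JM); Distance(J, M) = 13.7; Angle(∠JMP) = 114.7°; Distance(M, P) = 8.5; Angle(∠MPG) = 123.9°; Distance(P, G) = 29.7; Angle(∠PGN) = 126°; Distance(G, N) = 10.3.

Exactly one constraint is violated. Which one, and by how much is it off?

Distance(G, N) = 10.3 — off by 4.80.

A = (0.00, 0.00) ✓; AD at -144.5° ✓; |AD| = 25.50 ✓; ∠ADJ = 137.2° ✓; |DJ| = 8.300 ✓; ∠(DJ, JM) = 90.00° ✓; |JM| = 13.70 ✓; ∠JMP = 114.7° ✓; |MP| = 8.500 ✓; ∠MPG = 123.9° ✓; |PG| = 29.70 ✓; ∠PGN = 126.0° ✓; |GN| = 5.500 ✗.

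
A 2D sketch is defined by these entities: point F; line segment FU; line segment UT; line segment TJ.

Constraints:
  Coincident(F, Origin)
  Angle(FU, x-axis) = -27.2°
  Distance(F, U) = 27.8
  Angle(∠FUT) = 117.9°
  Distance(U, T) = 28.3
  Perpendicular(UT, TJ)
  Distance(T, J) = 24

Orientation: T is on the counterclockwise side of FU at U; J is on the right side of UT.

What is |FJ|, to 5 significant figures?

63.760

∠FUT = 117.9°, so UT runs at -27.2° + (180° − 117.9°) = 34.900° from the x-axis; with |UT| = 28.3, T = U + 28.3·(cos 34.900°, sin 34.900°) = (47.936, 3.4844). The perpendicularity gives TJ at right angles to UT; with |TJ| = 24.0 on the right of UT, J = T + 24.0·(0.57215, -0.82015) = (61.668, -16.199). Then |FJ| = |J − F| = 63.760.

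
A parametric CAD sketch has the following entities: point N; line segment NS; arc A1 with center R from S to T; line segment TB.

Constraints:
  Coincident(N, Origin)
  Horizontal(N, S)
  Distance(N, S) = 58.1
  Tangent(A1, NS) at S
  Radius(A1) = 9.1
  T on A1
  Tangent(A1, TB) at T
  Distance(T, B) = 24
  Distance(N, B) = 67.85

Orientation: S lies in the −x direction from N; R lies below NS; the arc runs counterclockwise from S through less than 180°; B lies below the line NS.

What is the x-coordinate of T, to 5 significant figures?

-66.630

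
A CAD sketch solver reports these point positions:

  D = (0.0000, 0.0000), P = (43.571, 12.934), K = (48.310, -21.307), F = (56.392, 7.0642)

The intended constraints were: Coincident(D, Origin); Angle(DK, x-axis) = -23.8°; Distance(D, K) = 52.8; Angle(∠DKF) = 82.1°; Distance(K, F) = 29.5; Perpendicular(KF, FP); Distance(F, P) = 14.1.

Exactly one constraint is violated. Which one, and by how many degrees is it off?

Perpendicular(KF, FP) — off by 8.70°.

D = (0.00, 0.00) ✓; DK at -23.80° ✓; |DK| = 52.80 ✓; ∠DKF = 82.10° ✓; |KF| = 29.50 ✓; ∠(KF, FP) = 81.30° ✗; |FP| = 14.10 ✓.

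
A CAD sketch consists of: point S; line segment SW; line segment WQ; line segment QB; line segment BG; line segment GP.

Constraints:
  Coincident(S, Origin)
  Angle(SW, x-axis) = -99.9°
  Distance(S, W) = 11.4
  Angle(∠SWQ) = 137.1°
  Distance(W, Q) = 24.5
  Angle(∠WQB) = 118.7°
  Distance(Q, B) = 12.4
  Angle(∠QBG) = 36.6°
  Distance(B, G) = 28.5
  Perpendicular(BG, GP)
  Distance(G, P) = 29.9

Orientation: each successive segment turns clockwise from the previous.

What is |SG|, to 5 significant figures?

15.623

S is at the origin; SW runs at -99.9° with length 11.4, so W = (-1.9600, -11.230). ∠SWQ = 137.1° gives WQ at -142.80° from the x-axis; with |WQ| = 24.5, Q = (-21.475, -26.043). ∠WQB = 118.7° gives QB at 155.90° from the x-axis; with |QB| = 12.4, B = (-32.794, -20.980). ∠QBG = 36.6° gives BG at 12.500° from the x-axis; with |BG| = 28.5, G = (-4.9697, -14.811). Then |SG| = |G − S| = 15.623.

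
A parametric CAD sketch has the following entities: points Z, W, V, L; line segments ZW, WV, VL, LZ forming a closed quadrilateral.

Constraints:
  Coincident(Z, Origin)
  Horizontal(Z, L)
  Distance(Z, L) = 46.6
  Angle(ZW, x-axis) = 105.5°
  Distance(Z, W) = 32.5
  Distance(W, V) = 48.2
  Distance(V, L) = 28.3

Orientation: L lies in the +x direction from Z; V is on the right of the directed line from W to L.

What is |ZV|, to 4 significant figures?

20.94

Checks: |WV| = 48.20 ✓; |VL| = 28.30 ✓.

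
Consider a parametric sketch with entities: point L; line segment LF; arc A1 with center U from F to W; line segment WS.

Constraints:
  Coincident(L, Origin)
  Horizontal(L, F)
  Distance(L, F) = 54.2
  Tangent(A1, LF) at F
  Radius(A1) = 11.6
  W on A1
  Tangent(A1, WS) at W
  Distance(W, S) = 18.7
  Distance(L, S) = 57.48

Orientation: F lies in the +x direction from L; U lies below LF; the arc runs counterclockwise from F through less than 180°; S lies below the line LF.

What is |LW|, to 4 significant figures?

45.27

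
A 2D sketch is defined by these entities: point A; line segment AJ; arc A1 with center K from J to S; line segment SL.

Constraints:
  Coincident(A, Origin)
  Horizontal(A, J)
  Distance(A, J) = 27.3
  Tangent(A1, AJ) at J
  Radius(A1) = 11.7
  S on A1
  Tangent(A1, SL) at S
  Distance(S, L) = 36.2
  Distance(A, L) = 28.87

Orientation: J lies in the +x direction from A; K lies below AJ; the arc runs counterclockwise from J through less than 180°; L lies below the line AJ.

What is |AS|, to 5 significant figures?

19.542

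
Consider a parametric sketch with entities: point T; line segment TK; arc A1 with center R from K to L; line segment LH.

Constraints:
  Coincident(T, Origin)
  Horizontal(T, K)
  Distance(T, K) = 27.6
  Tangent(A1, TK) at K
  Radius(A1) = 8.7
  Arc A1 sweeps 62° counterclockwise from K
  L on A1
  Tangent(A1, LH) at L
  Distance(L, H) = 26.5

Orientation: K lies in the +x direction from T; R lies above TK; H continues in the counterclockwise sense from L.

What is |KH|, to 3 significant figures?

34.5

On A1, K sits at bearing -90° from R; a 62° counterclockwise sweep puts L at bearing -28°, so L = R + 8.7·(cos -28°, sin -28°) = (35.3, 4.62). Tangency of A1 to LH means the radius RL is perpendicular to LH, so LH runs along (−sin -28°, cos -28°); with |LH| = 26.5, H = (47.7, 28.0). Then |KH| = |H − K| = 34.5.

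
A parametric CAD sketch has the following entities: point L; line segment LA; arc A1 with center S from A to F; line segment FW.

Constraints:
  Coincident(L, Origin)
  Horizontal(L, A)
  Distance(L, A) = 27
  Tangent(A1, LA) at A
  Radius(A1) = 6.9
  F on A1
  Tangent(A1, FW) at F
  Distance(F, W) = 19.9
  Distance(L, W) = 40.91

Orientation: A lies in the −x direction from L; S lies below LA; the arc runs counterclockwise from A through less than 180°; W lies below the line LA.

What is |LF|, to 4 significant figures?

34.76

L is at the origin; L and A share the same y with |LA| = 27.0 and A on the −x side, so A = (-27.00, 0.000). Tangency of A1 to LA means the radius SA is perpendicular to LA, so S = A + (0, -6.9) = (-27.00, -6.900). Since SF ⟂ FW (tangency), |SW| = √(6.9² + 19.9²) = 21.06 regardless of where F sits on A1. So W lies on both circle(L, 40.91) and circle(S, 21.06); the below-LA intersection is W = (-30.07, -27.74). F is the foot of the tangent from W: F = (-33.78, -8.186).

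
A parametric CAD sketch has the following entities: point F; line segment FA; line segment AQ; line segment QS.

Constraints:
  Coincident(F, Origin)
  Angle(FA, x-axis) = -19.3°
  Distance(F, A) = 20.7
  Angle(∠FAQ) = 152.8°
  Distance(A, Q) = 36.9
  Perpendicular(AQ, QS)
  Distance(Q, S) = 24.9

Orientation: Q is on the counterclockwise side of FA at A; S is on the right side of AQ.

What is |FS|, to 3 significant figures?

65.1

∠FAQ = 152.8°, so AQ runs at -19.3° + (180° − 152.8°) = 7.90° from the x-axis; with |AQ| = 36.9, Q = A + 36.9·(cos 7.90°, sin 7.90°) = (56.1, -1.77). AQ is perpendicular to QS; with |QS| = 24.9 on the right of AQ, S = Q + 24.9·(0.137, -0.991) = (59.5, -26.4). Then |FS| = |S − F| = 65.1.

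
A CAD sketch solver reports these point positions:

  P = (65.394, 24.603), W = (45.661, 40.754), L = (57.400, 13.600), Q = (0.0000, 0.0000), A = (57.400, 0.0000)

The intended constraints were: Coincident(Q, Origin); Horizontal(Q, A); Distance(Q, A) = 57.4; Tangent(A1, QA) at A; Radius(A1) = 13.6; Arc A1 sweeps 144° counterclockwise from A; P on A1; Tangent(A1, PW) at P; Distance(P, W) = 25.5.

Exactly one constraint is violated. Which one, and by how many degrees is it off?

Tangent(A1, PW) at P — off by 3.30°.

Q = (0.00, 0.00) ✓; Q.y = 0.00, A.y = 0.00 ✓; |QA| = 57.40 ✓; ∠(LA, AQ) = 90.00° ✓; |LA| = 13.60 ✓; bearing(L→P) − bearing(L→A) = 144.0° ✓; |LP| = 13.60 ✓; ∠(LP, PW) = 93.30° ✗; |PW| = 25.50 ✓.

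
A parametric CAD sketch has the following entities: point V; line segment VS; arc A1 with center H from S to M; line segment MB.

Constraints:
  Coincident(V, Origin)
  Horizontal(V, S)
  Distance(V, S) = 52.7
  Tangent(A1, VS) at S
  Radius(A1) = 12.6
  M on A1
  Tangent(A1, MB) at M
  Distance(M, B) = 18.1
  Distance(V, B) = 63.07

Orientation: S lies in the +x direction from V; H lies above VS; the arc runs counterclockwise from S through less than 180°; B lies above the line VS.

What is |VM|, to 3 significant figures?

66.1

Checks: |HM| = 12.60 ✓; ∠(HM, MB) = 90.00° ✓; |MB| = 18.10 ✓; |VB| = 63.07 ✓.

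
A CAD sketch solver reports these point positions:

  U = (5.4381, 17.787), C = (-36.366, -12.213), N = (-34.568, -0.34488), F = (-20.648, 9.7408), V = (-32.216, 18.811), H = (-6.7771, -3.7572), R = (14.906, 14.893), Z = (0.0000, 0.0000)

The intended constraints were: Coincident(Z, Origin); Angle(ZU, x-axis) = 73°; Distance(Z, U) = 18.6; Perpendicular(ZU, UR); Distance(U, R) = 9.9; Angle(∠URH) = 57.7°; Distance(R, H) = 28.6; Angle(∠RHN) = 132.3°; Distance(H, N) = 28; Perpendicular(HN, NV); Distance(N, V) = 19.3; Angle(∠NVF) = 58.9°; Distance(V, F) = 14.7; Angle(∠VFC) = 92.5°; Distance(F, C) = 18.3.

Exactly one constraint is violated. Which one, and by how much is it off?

Distance(F, C) = 18.3 — off by 8.70.

Z = (0.00, 0.00) ✓; ZU at 73.00° ✓; |ZU| = 18.60 ✓; ∠(ZU, UR) = 90.00° ✓; |UR| = 9.900 ✓; ∠URH = 57.70° ✓; |RH| = 28.60 ✓; ∠RHN = 132.3° ✓; |HN| = 28.00 ✓; ∠(HN, NV) = 90.00° ✓; |NV| = 19.30 ✓; ∠NVF = 58.90° ✓; |VF| = 14.70 ✓; ∠VFC = 92.50° ✓; |FC| = 27.00 ✗.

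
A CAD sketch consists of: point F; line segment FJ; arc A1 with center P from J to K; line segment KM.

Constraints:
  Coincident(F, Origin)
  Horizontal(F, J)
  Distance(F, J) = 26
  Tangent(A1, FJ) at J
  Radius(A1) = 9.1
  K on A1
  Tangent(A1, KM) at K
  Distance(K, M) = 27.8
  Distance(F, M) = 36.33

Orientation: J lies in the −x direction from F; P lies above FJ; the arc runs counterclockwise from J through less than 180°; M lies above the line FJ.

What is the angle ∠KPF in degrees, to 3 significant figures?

7.59°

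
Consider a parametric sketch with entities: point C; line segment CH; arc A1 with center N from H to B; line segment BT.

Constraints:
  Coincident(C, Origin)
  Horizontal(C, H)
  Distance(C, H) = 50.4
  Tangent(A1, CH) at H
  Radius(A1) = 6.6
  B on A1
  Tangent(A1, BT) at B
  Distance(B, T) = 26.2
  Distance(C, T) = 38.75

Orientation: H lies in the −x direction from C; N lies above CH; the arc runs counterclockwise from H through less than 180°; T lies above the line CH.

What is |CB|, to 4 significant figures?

45.06

Checks: ∠(NH, HC) = 90.00° ✓; |NB| = 6.600 ✓; ∠(NB, BT) = 90.00° ✓; |BT| = 26.20 ✓; |CT| = 38.75 ✓.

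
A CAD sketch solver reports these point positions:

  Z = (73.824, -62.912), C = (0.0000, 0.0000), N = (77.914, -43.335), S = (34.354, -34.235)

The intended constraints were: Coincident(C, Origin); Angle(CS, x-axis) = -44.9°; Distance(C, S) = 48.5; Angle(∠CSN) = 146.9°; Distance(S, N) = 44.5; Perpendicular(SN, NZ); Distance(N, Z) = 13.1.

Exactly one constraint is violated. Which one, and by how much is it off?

Distance(N, Z) = 13.1 — off by 6.90.

C = (0.00, 0.00) ✓; CS at -44.90° ✓; |CS| = 48.50 ✓; ∠CSN = 146.9° ✓; |SN| = 44.50 ✓; ∠(SN, NZ) = 90.00° ✓; |NZ| = 20.00 ✗.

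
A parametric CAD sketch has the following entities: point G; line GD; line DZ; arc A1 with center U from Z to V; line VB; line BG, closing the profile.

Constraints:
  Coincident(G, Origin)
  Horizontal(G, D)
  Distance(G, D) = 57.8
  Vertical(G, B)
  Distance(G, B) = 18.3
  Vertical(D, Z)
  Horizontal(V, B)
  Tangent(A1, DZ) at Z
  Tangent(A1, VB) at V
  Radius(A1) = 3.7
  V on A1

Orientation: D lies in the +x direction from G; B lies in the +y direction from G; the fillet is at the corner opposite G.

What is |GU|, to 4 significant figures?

56.04

G is at the origin; G and D share the same y with |GD| = 57.8 and D on the +x side, so D = (57.80, 0.000). GB is vertical with |GB| = 18.3 and B on the +y side, so B = (0.000, 18.30). The virtual corner opposite G is at (57.80, 18.30). A1 meets DZ tangentially, so UZ is at right angles to DZ and since A1 is tangent to VB there, UV ⟂ VB, with radius 3.7, so the center U sits 3.7 in from both sides at U = (54.10, 14.60). Then |GU| = |U − G| = 56.04.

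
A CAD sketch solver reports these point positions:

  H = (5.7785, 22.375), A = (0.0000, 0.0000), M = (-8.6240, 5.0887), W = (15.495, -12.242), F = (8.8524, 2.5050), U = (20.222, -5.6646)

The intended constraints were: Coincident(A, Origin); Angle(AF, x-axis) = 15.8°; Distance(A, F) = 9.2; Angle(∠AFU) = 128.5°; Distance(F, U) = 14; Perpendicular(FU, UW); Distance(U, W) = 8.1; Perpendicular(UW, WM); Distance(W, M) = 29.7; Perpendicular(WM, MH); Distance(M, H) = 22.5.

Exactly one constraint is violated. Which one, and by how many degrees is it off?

Perpendicular(WM, MH) — off by 4.10°.

A = (0.00, 0.00) ✓; AF at 15.80° ✓; |AF| = 9.200 ✓; ∠AFU = 128.5° ✓; |FU| = 14.00 ✓; ∠(FU, UW) = 90.00° ✓; |UW| = 8.100 ✓; ∠(UW, WM) = 90.00° ✓; |WM| = 29.70 ✓; ∠(WM, MH) = 94.10° ✗; |MH| = 22.50 ✓.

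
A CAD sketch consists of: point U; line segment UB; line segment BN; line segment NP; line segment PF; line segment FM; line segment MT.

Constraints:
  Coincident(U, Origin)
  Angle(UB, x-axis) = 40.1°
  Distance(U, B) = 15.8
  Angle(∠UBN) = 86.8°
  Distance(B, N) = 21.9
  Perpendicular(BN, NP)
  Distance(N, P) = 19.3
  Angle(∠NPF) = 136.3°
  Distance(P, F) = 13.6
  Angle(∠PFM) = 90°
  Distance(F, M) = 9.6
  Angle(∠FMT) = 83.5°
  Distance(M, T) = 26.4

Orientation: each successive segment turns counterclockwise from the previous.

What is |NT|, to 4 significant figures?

6.852

U is at the origin; UB runs at 40.1° with length 15.8, so B = (12.09, 10.18). ∠UBN = 86.8° gives BN at 133.3° from the x-axis; with |BN| = 21.9, N = (-2.934, 26.12). BN ⟂ NP, so NP runs at -136.7°; with |NP| = 19.3, P = (-16.98, 12.88). ∠NPF = 136.3° gives PF at -93.00° from the x-axis; with |PF| = 13.6, F = (-17.69, -0.7023). ∠PFM = 90.0° gives FM at -3.000° from the x-axis; with |FM| = 9.6, M = (-8.105, -1.205). ∠FMT = 83.5° gives MT at 93.50° from the x-axis; with |MT| = 26.4, T = (-9.716, 25.15). Then |NT| = |T − N| = 6.852.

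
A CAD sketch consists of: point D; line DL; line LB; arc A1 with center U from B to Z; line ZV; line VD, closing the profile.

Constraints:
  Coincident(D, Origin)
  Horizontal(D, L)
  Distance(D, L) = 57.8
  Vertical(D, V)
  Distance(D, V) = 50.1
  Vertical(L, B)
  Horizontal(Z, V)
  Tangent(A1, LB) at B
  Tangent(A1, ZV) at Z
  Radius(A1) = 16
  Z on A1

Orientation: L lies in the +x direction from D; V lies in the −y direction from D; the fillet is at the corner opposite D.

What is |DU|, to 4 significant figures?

53.94

D is at the origin; D and L share the same y with |DL| = 57.8 and L on the +x side, so L = (57.80, 0.000). DV is vertical with |DV| = 50.1 and V on the −y side, so V = (0.000, -50.10). The virtual corner opposite D is at (57.80, -50.10). Since A1 is tangent to LB there, UB ⟂ LB and tangency of A1 to ZV means the radius UZ is perpendicular to ZV, with radius 16.0, so the center U sits 16.0 in from both sides at U = (41.80, -34.10). Then |DU| = |U − D| = 53.94.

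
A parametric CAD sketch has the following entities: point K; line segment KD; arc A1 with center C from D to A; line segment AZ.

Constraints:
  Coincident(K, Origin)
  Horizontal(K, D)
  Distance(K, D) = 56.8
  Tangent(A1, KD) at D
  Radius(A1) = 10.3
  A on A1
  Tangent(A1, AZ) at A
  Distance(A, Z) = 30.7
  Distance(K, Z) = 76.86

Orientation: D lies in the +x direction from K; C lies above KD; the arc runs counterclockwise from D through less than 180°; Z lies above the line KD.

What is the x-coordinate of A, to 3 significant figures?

67.1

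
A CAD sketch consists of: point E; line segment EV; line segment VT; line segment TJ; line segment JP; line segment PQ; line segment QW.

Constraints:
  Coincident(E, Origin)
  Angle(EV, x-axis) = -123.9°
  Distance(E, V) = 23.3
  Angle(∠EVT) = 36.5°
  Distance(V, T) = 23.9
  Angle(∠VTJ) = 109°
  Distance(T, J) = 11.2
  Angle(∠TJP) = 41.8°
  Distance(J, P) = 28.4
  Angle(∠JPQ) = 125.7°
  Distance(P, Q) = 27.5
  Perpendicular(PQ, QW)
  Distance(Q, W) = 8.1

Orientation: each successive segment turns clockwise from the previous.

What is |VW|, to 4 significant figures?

32.43

∠JPQ = 125.7° gives PQ at -170.9° from the x-axis; with |PQ| = 27.5, Q = (-43.54, -21.08). The perpendicularity gives QW at right angles to PQ, so QW runs at 99.10°; with |QW| = 8.1, W = (-44.82, -13.09). Then |VW| = |W − V| = 32.43.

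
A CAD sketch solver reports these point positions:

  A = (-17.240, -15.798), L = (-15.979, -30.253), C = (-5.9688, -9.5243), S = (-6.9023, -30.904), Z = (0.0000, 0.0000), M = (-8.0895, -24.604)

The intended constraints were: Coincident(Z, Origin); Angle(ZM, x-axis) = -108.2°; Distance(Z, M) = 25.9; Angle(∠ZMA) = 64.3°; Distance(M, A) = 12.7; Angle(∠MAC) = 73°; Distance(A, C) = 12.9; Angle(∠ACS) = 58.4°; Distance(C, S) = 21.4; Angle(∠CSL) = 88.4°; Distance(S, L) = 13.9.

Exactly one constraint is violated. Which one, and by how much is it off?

Distance(S, L) = 13.9 — off by 4.80.

Z = (0.00, 0.00) ✓; ZM at -108.2° ✓; |ZM| = 25.90 ✓; ∠ZMA = 64.30° ✓; |MA| = 12.70 ✓; ∠MAC = 73.00° ✓; |AC| = 12.90 ✓; ∠ACS = 58.40° ✓; |CS| = 21.40 ✓; ∠CSL = 88.40° ✓; |SL| = 9.100 ✗.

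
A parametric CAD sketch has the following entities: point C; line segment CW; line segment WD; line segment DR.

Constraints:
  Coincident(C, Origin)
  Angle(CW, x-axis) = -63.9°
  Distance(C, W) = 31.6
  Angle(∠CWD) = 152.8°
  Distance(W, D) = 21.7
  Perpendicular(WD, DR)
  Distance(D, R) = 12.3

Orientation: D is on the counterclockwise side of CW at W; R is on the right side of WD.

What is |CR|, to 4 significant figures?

56.53

C is at the origin; CW runs at -63.9° with length 31.6, so W = 31.6·(cos -63.9°, sin -63.9°) = (13.90, -28.38). ∠CWD = 152.8°, so WD runs at -63.9° + (180° − 152.8°) = -36.70° from the x-axis; with |WD| = 21.7, D = W + 21.7·(cos -36.70°, sin -36.70°) = (31.30, -41.35). The perpendicularity gives DR at right angles to WD; with |DR| = 12.3 on the right of WD, R = D + 12.3·(-0.5976, -0.8018) = (23.95, -51.21). Then |CR| = |R − C| = 56.53.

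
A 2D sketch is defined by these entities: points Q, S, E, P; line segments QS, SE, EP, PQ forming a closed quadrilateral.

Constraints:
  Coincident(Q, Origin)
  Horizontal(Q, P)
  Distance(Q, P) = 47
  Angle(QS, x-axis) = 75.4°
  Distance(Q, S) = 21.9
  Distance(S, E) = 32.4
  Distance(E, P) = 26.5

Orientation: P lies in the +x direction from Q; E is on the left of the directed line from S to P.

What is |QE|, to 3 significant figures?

45.2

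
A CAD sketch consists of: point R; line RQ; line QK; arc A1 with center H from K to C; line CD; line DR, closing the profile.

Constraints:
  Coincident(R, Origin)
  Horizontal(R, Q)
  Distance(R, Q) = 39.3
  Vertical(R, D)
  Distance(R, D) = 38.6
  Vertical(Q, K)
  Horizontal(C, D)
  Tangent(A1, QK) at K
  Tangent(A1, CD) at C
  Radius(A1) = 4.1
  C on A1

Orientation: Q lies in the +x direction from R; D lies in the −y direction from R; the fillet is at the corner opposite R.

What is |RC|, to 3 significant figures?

52.2

R is at the origin; RQ is horizontal with |RQ| = 39.3 and Q on the +x side, so Q = (39.3, 0.00). R and D share the same x with |RD| = 38.6 and D on the −y side, so D = (0.00, -38.6). The virtual corner opposite R is at (39.3, -38.6). Since A1 is tangent to QK there, HK ⟂ QK and since A1 is tangent to CD there, HC ⟂ CD, with radius 4.1, so the center H sits 4.1 in from both sides at H = (35.2, -34.5). That places the tangent points at K = (39.3, -34.5) on QK and C = (35.2, -38.6) on CD. Then |RC| = |C − R| = 52.2.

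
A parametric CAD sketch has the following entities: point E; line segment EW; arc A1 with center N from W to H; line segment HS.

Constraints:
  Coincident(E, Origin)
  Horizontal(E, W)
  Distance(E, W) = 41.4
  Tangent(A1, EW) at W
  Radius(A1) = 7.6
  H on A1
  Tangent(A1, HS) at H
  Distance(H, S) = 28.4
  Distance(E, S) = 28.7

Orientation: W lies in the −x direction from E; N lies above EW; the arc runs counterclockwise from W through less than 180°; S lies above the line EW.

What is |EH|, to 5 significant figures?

35.881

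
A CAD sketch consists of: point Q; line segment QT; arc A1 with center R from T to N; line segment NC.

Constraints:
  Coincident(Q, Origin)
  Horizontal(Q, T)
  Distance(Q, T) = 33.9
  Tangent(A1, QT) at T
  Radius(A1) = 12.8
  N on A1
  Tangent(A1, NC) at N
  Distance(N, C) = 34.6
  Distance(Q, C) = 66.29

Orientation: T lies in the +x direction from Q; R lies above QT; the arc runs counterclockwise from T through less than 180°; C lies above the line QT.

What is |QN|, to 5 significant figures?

48.477

Q is at the origin; Q and T share the same y with |QT| = 33.9 and T on the +x side, so T = (33.900, 0.0000). A1 meets QT tangentially, so RT is at right angles to QT, so R = T + (0, 12.8) = (33.900, 12.800). Since RN ⟂ NC (tangency), |RC| = √(12.8² + 34.6²) = 36.892 regardless of where N sits on A1. So C lies on both circle(Q, 66.29) and circle(R, 36.892); the above-QT intersection is C = (46.132, 47.605). N is the foot of the tangent from C: N = (46.698, 13.010).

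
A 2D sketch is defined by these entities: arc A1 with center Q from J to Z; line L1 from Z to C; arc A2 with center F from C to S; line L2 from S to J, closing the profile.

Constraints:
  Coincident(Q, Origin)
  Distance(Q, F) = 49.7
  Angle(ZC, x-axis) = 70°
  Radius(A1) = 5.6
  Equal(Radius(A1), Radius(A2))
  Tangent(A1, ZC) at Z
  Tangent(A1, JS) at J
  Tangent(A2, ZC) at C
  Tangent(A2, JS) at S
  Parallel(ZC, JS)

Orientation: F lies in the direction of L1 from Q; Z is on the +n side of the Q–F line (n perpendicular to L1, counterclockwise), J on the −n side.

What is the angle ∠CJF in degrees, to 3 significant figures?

6.27°

The slot axis is L1's direction at 70.0°, so u = (cos 70.0°, sin 70.0°) = (0.342, 0.940) and n = (−sin 70.0°, cos 70.0°) = (-0.940, 0.342). Q is at the origin and F lies 49.7 along u from Q, so F = 49.7·u = (17.0, 46.7). Tangency of A1 to both parallel lines with radius 5.6 puts Z and J at Q ± 5.6·n: Z = (-5.26, 1.92), J = (5.26, -1.92). Equal radii place C and S the same way about F: C = F + 5.6·n = (11.7, 48.6), S = F − 5.6·n = (22.3, 44.8). Then cos ∠CJF = JC·JF / (|JC||JF|), giving 6.27°.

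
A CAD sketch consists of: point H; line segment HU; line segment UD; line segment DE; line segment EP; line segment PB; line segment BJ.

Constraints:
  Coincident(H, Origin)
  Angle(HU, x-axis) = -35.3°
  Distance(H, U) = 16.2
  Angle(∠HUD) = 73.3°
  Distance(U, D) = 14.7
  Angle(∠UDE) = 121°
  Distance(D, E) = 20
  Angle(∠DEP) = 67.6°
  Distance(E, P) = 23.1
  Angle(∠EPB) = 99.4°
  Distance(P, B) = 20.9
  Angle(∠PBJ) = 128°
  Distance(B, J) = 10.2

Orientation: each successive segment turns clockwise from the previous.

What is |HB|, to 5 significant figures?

17.294

∠DEP = 67.6° gives EP at 46.600° from the x-axis; with |EP| = 23.1, P = (-1.1622, 5.5397). ∠EPB = 99.4° gives PB at -34.000° from the x-axis; with |PB| = 20.9, B = (16.165, -6.1474). Then |HB| = |B − H| = 17.294.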